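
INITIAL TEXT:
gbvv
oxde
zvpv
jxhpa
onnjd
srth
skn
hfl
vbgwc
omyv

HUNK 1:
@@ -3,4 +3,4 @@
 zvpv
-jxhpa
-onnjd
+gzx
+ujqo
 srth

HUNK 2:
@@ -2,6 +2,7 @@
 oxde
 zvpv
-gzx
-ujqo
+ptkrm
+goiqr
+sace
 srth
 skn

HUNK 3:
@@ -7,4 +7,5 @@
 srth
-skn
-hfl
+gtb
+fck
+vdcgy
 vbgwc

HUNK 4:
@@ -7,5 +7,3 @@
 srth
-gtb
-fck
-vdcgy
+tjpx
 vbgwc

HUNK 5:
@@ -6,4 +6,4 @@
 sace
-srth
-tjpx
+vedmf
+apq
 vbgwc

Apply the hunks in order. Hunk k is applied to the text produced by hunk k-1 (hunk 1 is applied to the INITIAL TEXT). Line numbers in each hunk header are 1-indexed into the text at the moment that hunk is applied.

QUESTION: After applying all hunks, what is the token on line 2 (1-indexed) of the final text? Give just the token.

Answer: oxde

Derivation:
Hunk 1: at line 3 remove [jxhpa,onnjd] add [gzx,ujqo] -> 10 lines: gbvv oxde zvpv gzx ujqo srth skn hfl vbgwc omyv
Hunk 2: at line 2 remove [gzx,ujqo] add [ptkrm,goiqr,sace] -> 11 lines: gbvv oxde zvpv ptkrm goiqr sace srth skn hfl vbgwc omyv
Hunk 3: at line 7 remove [skn,hfl] add [gtb,fck,vdcgy] -> 12 lines: gbvv oxde zvpv ptkrm goiqr sace srth gtb fck vdcgy vbgwc omyv
Hunk 4: at line 7 remove [gtb,fck,vdcgy] add [tjpx] -> 10 lines: gbvv oxde zvpv ptkrm goiqr sace srth tjpx vbgwc omyv
Hunk 5: at line 6 remove [srth,tjpx] add [vedmf,apq] -> 10 lines: gbvv oxde zvpv ptkrm goiqr sace vedmf apq vbgwc omyv
Final line 2: oxde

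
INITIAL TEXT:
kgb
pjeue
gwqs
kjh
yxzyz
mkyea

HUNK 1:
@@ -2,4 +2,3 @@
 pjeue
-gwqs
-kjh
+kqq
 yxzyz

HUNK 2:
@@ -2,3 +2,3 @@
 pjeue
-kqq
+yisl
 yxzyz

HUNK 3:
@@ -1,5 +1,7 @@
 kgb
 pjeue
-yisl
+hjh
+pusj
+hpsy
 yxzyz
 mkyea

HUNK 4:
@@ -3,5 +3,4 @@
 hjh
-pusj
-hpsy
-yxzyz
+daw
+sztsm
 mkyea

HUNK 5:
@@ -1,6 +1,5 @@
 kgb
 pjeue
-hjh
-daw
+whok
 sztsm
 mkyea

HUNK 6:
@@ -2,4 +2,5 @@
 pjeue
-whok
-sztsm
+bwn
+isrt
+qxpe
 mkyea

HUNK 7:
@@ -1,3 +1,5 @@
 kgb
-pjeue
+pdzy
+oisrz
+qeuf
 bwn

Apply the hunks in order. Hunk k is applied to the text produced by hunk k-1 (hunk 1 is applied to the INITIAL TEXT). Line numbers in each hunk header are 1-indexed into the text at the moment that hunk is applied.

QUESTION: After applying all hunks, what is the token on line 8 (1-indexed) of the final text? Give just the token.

Answer: mkyea

Derivation:
Hunk 1: at line 2 remove [gwqs,kjh] add [kqq] -> 5 lines: kgb pjeue kqq yxzyz mkyea
Hunk 2: at line 2 remove [kqq] add [yisl] -> 5 lines: kgb pjeue yisl yxzyz mkyea
Hunk 3: at line 1 remove [yisl] add [hjh,pusj,hpsy] -> 7 lines: kgb pjeue hjh pusj hpsy yxzyz mkyea
Hunk 4: at line 3 remove [pusj,hpsy,yxzyz] add [daw,sztsm] -> 6 lines: kgb pjeue hjh daw sztsm mkyea
Hunk 5: at line 1 remove [hjh,daw] add [whok] -> 5 lines: kgb pjeue whok sztsm mkyea
Hunk 6: at line 2 remove [whok,sztsm] add [bwn,isrt,qxpe] -> 6 lines: kgb pjeue bwn isrt qxpe mkyea
Hunk 7: at line 1 remove [pjeue] add [pdzy,oisrz,qeuf] -> 8 lines: kgb pdzy oisrz qeuf bwn isrt qxpe mkyea
Final line 8: mkyea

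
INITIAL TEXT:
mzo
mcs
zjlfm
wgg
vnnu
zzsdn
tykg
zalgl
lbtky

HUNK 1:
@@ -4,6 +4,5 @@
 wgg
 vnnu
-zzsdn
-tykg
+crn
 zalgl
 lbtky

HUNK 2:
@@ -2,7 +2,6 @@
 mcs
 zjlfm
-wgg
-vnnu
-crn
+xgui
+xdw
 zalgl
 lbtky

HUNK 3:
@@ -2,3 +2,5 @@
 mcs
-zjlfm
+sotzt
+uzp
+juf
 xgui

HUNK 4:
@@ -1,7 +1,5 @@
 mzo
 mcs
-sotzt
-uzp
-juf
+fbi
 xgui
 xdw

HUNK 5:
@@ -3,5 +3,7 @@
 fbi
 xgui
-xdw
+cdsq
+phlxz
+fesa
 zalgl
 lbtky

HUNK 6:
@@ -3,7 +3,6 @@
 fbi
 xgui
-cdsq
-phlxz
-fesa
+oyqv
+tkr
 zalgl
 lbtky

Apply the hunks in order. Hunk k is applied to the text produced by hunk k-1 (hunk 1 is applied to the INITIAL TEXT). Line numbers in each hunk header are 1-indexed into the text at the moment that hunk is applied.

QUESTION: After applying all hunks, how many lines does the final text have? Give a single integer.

Answer: 8

Derivation:
Hunk 1: at line 4 remove [zzsdn,tykg] add [crn] -> 8 lines: mzo mcs zjlfm wgg vnnu crn zalgl lbtky
Hunk 2: at line 2 remove [wgg,vnnu,crn] add [xgui,xdw] -> 7 lines: mzo mcs zjlfm xgui xdw zalgl lbtky
Hunk 3: at line 2 remove [zjlfm] add [sotzt,uzp,juf] -> 9 lines: mzo mcs sotzt uzp juf xgui xdw zalgl lbtky
Hunk 4: at line 1 remove [sotzt,uzp,juf] add [fbi] -> 7 lines: mzo mcs fbi xgui xdw zalgl lbtky
Hunk 5: at line 3 remove [xdw] add [cdsq,phlxz,fesa] -> 9 lines: mzo mcs fbi xgui cdsq phlxz fesa zalgl lbtky
Hunk 6: at line 3 remove [cdsq,phlxz,fesa] add [oyqv,tkr] -> 8 lines: mzo mcs fbi xgui oyqv tkr zalgl lbtky
Final line count: 8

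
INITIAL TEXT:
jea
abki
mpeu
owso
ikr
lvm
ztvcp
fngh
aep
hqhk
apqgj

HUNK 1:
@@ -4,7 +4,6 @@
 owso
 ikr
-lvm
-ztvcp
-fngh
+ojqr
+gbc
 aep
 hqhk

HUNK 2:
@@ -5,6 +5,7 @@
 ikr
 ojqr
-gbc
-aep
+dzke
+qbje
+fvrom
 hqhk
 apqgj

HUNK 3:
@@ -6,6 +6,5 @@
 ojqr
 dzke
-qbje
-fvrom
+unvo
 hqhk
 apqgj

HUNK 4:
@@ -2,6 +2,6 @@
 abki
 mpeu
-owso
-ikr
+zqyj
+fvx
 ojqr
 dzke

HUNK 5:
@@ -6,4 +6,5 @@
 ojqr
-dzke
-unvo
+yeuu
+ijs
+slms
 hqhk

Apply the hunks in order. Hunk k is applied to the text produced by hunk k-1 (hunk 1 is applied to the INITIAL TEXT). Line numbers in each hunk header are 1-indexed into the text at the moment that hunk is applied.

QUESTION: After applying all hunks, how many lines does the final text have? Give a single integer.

Answer: 11

Derivation:
Hunk 1: at line 4 remove [lvm,ztvcp,fngh] add [ojqr,gbc] -> 10 lines: jea abki mpeu owso ikr ojqr gbc aep hqhk apqgj
Hunk 2: at line 5 remove [gbc,aep] add [dzke,qbje,fvrom] -> 11 lines: jea abki mpeu owso ikr ojqr dzke qbje fvrom hqhk apqgj
Hunk 3: at line 6 remove [qbje,fvrom] add [unvo] -> 10 lines: jea abki mpeu owso ikr ojqr dzke unvo hqhk apqgj
Hunk 4: at line 2 remove [owso,ikr] add [zqyj,fvx] -> 10 lines: jea abki mpeu zqyj fvx ojqr dzke unvo hqhk apqgj
Hunk 5: at line 6 remove [dzke,unvo] add [yeuu,ijs,slms] -> 11 lines: jea abki mpeu zqyj fvx ojqr yeuu ijs slms hqhk apqgj
Final line count: 11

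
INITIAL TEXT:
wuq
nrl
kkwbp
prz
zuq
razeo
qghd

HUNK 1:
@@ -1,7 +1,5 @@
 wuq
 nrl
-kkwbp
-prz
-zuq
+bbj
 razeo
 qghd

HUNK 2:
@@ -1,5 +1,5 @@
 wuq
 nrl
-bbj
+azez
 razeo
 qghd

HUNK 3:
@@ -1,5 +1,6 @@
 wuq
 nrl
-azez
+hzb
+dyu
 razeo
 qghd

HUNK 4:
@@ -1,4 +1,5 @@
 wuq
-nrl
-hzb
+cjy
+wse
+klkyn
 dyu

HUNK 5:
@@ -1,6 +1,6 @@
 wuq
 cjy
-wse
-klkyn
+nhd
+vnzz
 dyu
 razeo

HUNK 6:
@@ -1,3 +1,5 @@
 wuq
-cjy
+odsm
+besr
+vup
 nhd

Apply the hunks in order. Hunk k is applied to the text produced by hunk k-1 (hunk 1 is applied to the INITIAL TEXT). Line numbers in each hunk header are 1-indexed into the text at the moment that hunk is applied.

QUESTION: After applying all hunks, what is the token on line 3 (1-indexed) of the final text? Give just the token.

Hunk 1: at line 1 remove [kkwbp,prz,zuq] add [bbj] -> 5 lines: wuq nrl bbj razeo qghd
Hunk 2: at line 1 remove [bbj] add [azez] -> 5 lines: wuq nrl azez razeo qghd
Hunk 3: at line 1 remove [azez] add [hzb,dyu] -> 6 lines: wuq nrl hzb dyu razeo qghd
Hunk 4: at line 1 remove [nrl,hzb] add [cjy,wse,klkyn] -> 7 lines: wuq cjy wse klkyn dyu razeo qghd
Hunk 5: at line 1 remove [wse,klkyn] add [nhd,vnzz] -> 7 lines: wuq cjy nhd vnzz dyu razeo qghd
Hunk 6: at line 1 remove [cjy] add [odsm,besr,vup] -> 9 lines: wuq odsm besr vup nhd vnzz dyu razeo qghd
Final line 3: besr

Answer: besr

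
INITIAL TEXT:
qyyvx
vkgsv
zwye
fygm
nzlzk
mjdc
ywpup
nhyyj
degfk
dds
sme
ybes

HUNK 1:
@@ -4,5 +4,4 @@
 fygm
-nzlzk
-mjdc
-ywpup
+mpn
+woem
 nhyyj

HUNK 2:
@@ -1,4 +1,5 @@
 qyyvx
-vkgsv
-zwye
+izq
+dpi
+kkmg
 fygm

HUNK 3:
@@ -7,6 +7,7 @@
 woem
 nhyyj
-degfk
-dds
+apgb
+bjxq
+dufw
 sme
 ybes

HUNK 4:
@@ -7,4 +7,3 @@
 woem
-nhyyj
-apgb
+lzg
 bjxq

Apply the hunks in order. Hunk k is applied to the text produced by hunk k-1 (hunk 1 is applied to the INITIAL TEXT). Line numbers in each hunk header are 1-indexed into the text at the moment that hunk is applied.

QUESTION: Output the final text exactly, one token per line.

Answer: qyyvx
izq
dpi
kkmg
fygm
mpn
woem
lzg
bjxq
dufw
sme
ybes

Derivation:
Hunk 1: at line 4 remove [nzlzk,mjdc,ywpup] add [mpn,woem] -> 11 lines: qyyvx vkgsv zwye fygm mpn woem nhyyj degfk dds sme ybes
Hunk 2: at line 1 remove [vkgsv,zwye] add [izq,dpi,kkmg] -> 12 lines: qyyvx izq dpi kkmg fygm mpn woem nhyyj degfk dds sme ybes
Hunk 3: at line 7 remove [degfk,dds] add [apgb,bjxq,dufw] -> 13 lines: qyyvx izq dpi kkmg fygm mpn woem nhyyj apgb bjxq dufw sme ybes
Hunk 4: at line 7 remove [nhyyj,apgb] add [lzg] -> 12 lines: qyyvx izq dpi kkmg fygm mpn woem lzg bjxq dufw sme ybes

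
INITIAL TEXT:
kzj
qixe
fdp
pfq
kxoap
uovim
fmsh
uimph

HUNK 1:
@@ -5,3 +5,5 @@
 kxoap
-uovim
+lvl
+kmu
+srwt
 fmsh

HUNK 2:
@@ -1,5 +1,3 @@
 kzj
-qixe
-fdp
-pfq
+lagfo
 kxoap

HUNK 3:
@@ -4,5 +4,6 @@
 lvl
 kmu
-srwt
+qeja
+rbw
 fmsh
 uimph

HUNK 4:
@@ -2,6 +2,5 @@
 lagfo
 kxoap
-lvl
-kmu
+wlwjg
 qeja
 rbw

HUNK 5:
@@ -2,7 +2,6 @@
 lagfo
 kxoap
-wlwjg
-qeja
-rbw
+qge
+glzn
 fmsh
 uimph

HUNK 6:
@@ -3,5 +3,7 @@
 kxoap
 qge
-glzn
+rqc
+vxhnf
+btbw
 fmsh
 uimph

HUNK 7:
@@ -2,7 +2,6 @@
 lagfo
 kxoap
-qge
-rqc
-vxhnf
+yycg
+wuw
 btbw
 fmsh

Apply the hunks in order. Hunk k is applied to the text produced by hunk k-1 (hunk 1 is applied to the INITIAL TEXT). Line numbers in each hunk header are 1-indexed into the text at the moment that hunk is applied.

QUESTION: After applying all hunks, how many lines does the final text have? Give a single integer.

Hunk 1: at line 5 remove [uovim] add [lvl,kmu,srwt] -> 10 lines: kzj qixe fdp pfq kxoap lvl kmu srwt fmsh uimph
Hunk 2: at line 1 remove [qixe,fdp,pfq] add [lagfo] -> 8 lines: kzj lagfo kxoap lvl kmu srwt fmsh uimph
Hunk 3: at line 4 remove [srwt] add [qeja,rbw] -> 9 lines: kzj lagfo kxoap lvl kmu qeja rbw fmsh uimph
Hunk 4: at line 2 remove [lvl,kmu] add [wlwjg] -> 8 lines: kzj lagfo kxoap wlwjg qeja rbw fmsh uimph
Hunk 5: at line 2 remove [wlwjg,qeja,rbw] add [qge,glzn] -> 7 lines: kzj lagfo kxoap qge glzn fmsh uimph
Hunk 6: at line 3 remove [glzn] add [rqc,vxhnf,btbw] -> 9 lines: kzj lagfo kxoap qge rqc vxhnf btbw fmsh uimph
Hunk 7: at line 2 remove [qge,rqc,vxhnf] add [yycg,wuw] -> 8 lines: kzj lagfo kxoap yycg wuw btbw fmsh uimph
Final line count: 8

Answer: 8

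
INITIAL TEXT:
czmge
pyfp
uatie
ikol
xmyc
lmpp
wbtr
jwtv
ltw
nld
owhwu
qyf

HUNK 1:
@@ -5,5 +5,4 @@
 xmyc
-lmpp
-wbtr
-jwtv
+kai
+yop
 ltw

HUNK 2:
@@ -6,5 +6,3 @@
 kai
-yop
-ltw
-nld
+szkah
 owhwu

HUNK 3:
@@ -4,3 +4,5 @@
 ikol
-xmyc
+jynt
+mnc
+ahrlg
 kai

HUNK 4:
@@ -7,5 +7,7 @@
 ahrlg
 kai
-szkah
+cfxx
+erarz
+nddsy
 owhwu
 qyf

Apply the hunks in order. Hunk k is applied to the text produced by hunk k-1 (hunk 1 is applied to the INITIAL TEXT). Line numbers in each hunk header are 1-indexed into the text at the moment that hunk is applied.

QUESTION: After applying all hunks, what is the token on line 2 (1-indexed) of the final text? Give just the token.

Answer: pyfp

Derivation:
Hunk 1: at line 5 remove [lmpp,wbtr,jwtv] add [kai,yop] -> 11 lines: czmge pyfp uatie ikol xmyc kai yop ltw nld owhwu qyf
Hunk 2: at line 6 remove [yop,ltw,nld] add [szkah] -> 9 lines: czmge pyfp uatie ikol xmyc kai szkah owhwu qyf
Hunk 3: at line 4 remove [xmyc] add [jynt,mnc,ahrlg] -> 11 lines: czmge pyfp uatie ikol jynt mnc ahrlg kai szkah owhwu qyf
Hunk 4: at line 7 remove [szkah] add [cfxx,erarz,nddsy] -> 13 lines: czmge pyfp uatie ikol jynt mnc ahrlg kai cfxx erarz nddsy owhwu qyf
Final line 2: pyfp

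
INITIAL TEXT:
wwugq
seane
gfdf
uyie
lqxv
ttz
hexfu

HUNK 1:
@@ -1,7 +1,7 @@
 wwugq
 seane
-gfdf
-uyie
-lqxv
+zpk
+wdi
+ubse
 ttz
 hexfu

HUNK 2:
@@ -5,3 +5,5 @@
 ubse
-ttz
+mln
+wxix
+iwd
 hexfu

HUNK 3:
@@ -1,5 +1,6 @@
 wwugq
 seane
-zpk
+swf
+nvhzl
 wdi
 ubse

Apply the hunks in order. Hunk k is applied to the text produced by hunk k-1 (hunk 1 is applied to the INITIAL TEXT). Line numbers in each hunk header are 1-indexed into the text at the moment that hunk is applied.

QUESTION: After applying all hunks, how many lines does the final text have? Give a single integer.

Hunk 1: at line 1 remove [gfdf,uyie,lqxv] add [zpk,wdi,ubse] -> 7 lines: wwugq seane zpk wdi ubse ttz hexfu
Hunk 2: at line 5 remove [ttz] add [mln,wxix,iwd] -> 9 lines: wwugq seane zpk wdi ubse mln wxix iwd hexfu
Hunk 3: at line 1 remove [zpk] add [swf,nvhzl] -> 10 lines: wwugq seane swf nvhzl wdi ubse mln wxix iwd hexfu
Final line count: 10

Answer: 10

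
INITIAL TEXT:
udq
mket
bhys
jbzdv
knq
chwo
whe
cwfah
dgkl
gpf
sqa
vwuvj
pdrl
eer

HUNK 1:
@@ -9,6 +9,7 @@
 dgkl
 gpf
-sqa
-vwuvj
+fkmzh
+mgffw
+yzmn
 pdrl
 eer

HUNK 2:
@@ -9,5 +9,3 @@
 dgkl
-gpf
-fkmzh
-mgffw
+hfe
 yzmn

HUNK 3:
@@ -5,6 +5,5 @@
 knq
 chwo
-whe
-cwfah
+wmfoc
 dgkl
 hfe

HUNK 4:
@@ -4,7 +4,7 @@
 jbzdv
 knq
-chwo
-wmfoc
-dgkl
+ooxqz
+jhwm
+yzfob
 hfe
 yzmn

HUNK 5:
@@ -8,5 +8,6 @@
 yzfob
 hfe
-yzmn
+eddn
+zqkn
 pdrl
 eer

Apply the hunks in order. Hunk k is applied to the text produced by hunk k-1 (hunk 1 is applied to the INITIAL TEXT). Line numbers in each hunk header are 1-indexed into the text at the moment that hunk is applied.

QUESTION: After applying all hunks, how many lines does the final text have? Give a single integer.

Answer: 13

Derivation:
Hunk 1: at line 9 remove [sqa,vwuvj] add [fkmzh,mgffw,yzmn] -> 15 lines: udq mket bhys jbzdv knq chwo whe cwfah dgkl gpf fkmzh mgffw yzmn pdrl eer
Hunk 2: at line 9 remove [gpf,fkmzh,mgffw] add [hfe] -> 13 lines: udq mket bhys jbzdv knq chwo whe cwfah dgkl hfe yzmn pdrl eer
Hunk 3: at line 5 remove [whe,cwfah] add [wmfoc] -> 12 lines: udq mket bhys jbzdv knq chwo wmfoc dgkl hfe yzmn pdrl eer
Hunk 4: at line 4 remove [chwo,wmfoc,dgkl] add [ooxqz,jhwm,yzfob] -> 12 lines: udq mket bhys jbzdv knq ooxqz jhwm yzfob hfe yzmn pdrl eer
Hunk 5: at line 8 remove [yzmn] add [eddn,zqkn] -> 13 lines: udq mket bhys jbzdv knq ooxqz jhwm yzfob hfe eddn zqkn pdrl eer
Final line count: 13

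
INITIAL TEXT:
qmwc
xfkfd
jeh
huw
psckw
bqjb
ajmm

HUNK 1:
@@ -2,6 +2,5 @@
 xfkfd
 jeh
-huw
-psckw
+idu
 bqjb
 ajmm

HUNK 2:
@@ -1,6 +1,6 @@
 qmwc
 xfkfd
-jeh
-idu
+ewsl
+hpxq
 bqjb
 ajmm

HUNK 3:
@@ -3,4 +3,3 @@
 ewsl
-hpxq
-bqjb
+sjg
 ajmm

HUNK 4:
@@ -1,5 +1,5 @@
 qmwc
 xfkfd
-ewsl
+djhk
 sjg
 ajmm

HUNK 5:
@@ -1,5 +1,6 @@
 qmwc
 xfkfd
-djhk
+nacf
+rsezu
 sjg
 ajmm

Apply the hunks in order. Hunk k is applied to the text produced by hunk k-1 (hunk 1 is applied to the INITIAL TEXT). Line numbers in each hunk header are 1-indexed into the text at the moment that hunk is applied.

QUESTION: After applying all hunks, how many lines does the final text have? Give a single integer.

Hunk 1: at line 2 remove [huw,psckw] add [idu] -> 6 lines: qmwc xfkfd jeh idu bqjb ajmm
Hunk 2: at line 1 remove [jeh,idu] add [ewsl,hpxq] -> 6 lines: qmwc xfkfd ewsl hpxq bqjb ajmm
Hunk 3: at line 3 remove [hpxq,bqjb] add [sjg] -> 5 lines: qmwc xfkfd ewsl sjg ajmm
Hunk 4: at line 1 remove [ewsl] add [djhk] -> 5 lines: qmwc xfkfd djhk sjg ajmm
Hunk 5: at line 1 remove [djhk] add [nacf,rsezu] -> 6 lines: qmwc xfkfd nacf rsezu sjg ajmm
Final line count: 6

Answer: 6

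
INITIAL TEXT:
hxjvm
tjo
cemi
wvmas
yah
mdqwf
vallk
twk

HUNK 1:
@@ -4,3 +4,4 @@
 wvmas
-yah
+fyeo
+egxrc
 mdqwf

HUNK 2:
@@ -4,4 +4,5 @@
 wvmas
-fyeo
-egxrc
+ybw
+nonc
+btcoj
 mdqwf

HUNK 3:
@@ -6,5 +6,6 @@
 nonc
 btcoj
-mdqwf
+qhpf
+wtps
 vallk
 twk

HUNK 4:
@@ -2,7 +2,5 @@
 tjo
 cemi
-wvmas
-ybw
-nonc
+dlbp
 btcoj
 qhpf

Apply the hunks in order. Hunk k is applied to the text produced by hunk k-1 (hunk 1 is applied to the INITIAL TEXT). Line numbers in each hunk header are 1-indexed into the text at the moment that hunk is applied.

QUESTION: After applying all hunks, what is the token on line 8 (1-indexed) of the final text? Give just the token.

Hunk 1: at line 4 remove [yah] add [fyeo,egxrc] -> 9 lines: hxjvm tjo cemi wvmas fyeo egxrc mdqwf vallk twk
Hunk 2: at line 4 remove [fyeo,egxrc] add [ybw,nonc,btcoj] -> 10 lines: hxjvm tjo cemi wvmas ybw nonc btcoj mdqwf vallk twk
Hunk 3: at line 6 remove [mdqwf] add [qhpf,wtps] -> 11 lines: hxjvm tjo cemi wvmas ybw nonc btcoj qhpf wtps vallk twk
Hunk 4: at line 2 remove [wvmas,ybw,nonc] add [dlbp] -> 9 lines: hxjvm tjo cemi dlbp btcoj qhpf wtps vallk twk
Final line 8: vallk

Answer: vallk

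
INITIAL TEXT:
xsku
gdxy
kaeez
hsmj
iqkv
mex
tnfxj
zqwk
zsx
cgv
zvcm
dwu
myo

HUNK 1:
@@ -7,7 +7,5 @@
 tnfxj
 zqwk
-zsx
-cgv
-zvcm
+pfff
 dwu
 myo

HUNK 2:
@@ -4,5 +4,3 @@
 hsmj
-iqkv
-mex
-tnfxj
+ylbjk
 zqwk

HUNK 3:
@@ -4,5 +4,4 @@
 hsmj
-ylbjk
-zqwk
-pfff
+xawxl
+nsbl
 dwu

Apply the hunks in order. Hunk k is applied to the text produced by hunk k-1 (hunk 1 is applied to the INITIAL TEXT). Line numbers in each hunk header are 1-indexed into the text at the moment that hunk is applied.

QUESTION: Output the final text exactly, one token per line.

Answer: xsku
gdxy
kaeez
hsmj
xawxl
nsbl
dwu
myo

Derivation:
Hunk 1: at line 7 remove [zsx,cgv,zvcm] add [pfff] -> 11 lines: xsku gdxy kaeez hsmj iqkv mex tnfxj zqwk pfff dwu myo
Hunk 2: at line 4 remove [iqkv,mex,tnfxj] add [ylbjk] -> 9 lines: xsku gdxy kaeez hsmj ylbjk zqwk pfff dwu myo
Hunk 3: at line 4 remove [ylbjk,zqwk,pfff] add [xawxl,nsbl] -> 8 lines: xsku gdxy kaeez hsmj xawxl nsbl dwu myo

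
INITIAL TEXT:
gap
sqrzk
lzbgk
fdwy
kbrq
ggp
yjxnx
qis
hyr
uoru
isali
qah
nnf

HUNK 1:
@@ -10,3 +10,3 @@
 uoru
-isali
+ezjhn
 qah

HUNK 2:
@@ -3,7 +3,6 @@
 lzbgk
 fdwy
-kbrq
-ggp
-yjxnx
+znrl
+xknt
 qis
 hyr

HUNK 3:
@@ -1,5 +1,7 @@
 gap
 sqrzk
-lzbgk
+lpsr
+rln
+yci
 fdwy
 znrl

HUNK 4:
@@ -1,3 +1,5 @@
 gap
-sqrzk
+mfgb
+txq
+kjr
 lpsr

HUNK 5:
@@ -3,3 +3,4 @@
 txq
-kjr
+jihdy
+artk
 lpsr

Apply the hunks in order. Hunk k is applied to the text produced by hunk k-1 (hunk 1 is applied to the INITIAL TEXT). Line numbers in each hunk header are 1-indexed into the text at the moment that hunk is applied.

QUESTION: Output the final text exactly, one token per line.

Answer: gap
mfgb
txq
jihdy
artk
lpsr
rln
yci
fdwy
znrl
xknt
qis
hyr
uoru
ezjhn
qah
nnf

Derivation:
Hunk 1: at line 10 remove [isali] add [ezjhn] -> 13 lines: gap sqrzk lzbgk fdwy kbrq ggp yjxnx qis hyr uoru ezjhn qah nnf
Hunk 2: at line 3 remove [kbrq,ggp,yjxnx] add [znrl,xknt] -> 12 lines: gap sqrzk lzbgk fdwy znrl xknt qis hyr uoru ezjhn qah nnf
Hunk 3: at line 1 remove [lzbgk] add [lpsr,rln,yci] -> 14 lines: gap sqrzk lpsr rln yci fdwy znrl xknt qis hyr uoru ezjhn qah nnf
Hunk 4: at line 1 remove [sqrzk] add [mfgb,txq,kjr] -> 16 lines: gap mfgb txq kjr lpsr rln yci fdwy znrl xknt qis hyr uoru ezjhn qah nnf
Hunk 5: at line 3 remove [kjr] add [jihdy,artk] -> 17 lines: gap mfgb txq jihdy artk lpsr rln yci fdwy znrl xknt qis hyr uoru ezjhn qah nnf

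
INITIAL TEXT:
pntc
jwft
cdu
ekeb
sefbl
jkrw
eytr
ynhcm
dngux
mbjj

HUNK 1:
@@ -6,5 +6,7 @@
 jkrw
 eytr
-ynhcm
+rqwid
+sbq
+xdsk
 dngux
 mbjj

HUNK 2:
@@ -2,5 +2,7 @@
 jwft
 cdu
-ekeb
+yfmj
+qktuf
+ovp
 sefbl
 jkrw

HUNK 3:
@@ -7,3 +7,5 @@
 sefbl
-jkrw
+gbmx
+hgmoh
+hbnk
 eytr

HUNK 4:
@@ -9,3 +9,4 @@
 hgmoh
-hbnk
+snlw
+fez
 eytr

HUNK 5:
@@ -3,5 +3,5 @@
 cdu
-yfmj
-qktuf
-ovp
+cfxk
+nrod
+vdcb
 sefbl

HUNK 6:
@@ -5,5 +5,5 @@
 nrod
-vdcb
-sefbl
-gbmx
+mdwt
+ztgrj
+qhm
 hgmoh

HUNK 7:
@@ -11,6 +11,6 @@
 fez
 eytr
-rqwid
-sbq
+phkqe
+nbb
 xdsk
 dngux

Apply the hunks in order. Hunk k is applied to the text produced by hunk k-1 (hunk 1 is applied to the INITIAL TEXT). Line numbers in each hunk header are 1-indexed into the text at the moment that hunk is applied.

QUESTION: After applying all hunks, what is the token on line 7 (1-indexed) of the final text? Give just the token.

Answer: ztgrj

Derivation:
Hunk 1: at line 6 remove [ynhcm] add [rqwid,sbq,xdsk] -> 12 lines: pntc jwft cdu ekeb sefbl jkrw eytr rqwid sbq xdsk dngux mbjj
Hunk 2: at line 2 remove [ekeb] add [yfmj,qktuf,ovp] -> 14 lines: pntc jwft cdu yfmj qktuf ovp sefbl jkrw eytr rqwid sbq xdsk dngux mbjj
Hunk 3: at line 7 remove [jkrw] add [gbmx,hgmoh,hbnk] -> 16 lines: pntc jwft cdu yfmj qktuf ovp sefbl gbmx hgmoh hbnk eytr rqwid sbq xdsk dngux mbjj
Hunk 4: at line 9 remove [hbnk] add [snlw,fez] -> 17 lines: pntc jwft cdu yfmj qktuf ovp sefbl gbmx hgmoh snlw fez eytr rqwid sbq xdsk dngux mbjj
Hunk 5: at line 3 remove [yfmj,qktuf,ovp] add [cfxk,nrod,vdcb] -> 17 lines: pntc jwft cdu cfxk nrod vdcb sefbl gbmx hgmoh snlw fez eytr rqwid sbq xdsk dngux mbjj
Hunk 6: at line 5 remove [vdcb,sefbl,gbmx] add [mdwt,ztgrj,qhm] -> 17 lines: pntc jwft cdu cfxk nrod mdwt ztgrj qhm hgmoh snlw fez eytr rqwid sbq xdsk dngux mbjj
Hunk 7: at line 11 remove [rqwid,sbq] add [phkqe,nbb] -> 17 lines: pntc jwft cdu cfxk nrod mdwt ztgrj qhm hgmoh snlw fez eytr phkqe nbb xdsk dngux mbjj
Final line 7: ztgrj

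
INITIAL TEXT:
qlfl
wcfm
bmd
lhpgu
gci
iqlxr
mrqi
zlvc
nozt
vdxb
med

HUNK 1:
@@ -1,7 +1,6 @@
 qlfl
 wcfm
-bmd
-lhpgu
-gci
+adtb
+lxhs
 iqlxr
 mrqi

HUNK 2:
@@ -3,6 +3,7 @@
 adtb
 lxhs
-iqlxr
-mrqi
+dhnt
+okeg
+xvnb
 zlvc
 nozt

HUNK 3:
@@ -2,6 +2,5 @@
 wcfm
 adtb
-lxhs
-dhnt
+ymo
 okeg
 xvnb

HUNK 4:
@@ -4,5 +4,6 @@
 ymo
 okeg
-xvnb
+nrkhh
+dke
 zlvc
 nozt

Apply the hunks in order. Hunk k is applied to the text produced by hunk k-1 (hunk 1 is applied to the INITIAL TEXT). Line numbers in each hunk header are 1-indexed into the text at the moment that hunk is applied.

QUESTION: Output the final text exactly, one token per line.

Answer: qlfl
wcfm
adtb
ymo
okeg
nrkhh
dke
zlvc
nozt
vdxb
med

Derivation:
Hunk 1: at line 1 remove [bmd,lhpgu,gci] add [adtb,lxhs] -> 10 lines: qlfl wcfm adtb lxhs iqlxr mrqi zlvc nozt vdxb med
Hunk 2: at line 3 remove [iqlxr,mrqi] add [dhnt,okeg,xvnb] -> 11 lines: qlfl wcfm adtb lxhs dhnt okeg xvnb zlvc nozt vdxb med
Hunk 3: at line 2 remove [lxhs,dhnt] add [ymo] -> 10 lines: qlfl wcfm adtb ymo okeg xvnb zlvc nozt vdxb med
Hunk 4: at line 4 remove [xvnb] add [nrkhh,dke] -> 11 lines: qlfl wcfm adtb ymo okeg nrkhh dke zlvc nozt vdxb med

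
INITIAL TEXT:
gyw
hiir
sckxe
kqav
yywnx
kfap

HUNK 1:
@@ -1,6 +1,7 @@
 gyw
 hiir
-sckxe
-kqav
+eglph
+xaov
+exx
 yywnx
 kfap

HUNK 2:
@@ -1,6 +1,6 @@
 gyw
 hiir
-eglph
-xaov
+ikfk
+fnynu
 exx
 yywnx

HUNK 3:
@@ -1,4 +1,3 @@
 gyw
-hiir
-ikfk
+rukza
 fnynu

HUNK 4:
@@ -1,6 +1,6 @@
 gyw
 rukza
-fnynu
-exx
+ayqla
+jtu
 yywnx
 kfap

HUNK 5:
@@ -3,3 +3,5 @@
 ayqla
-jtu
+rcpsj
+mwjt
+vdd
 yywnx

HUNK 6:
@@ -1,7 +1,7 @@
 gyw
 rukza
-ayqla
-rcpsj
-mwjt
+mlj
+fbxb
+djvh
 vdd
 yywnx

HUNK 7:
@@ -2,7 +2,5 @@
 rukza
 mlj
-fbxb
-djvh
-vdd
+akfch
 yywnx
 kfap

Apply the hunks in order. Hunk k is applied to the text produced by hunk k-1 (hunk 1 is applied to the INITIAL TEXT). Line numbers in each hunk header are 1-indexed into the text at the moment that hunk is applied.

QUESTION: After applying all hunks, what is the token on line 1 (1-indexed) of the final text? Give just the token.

Hunk 1: at line 1 remove [sckxe,kqav] add [eglph,xaov,exx] -> 7 lines: gyw hiir eglph xaov exx yywnx kfap
Hunk 2: at line 1 remove [eglph,xaov] add [ikfk,fnynu] -> 7 lines: gyw hiir ikfk fnynu exx yywnx kfap
Hunk 3: at line 1 remove [hiir,ikfk] add [rukza] -> 6 lines: gyw rukza fnynu exx yywnx kfap
Hunk 4: at line 1 remove [fnynu,exx] add [ayqla,jtu] -> 6 lines: gyw rukza ayqla jtu yywnx kfap
Hunk 5: at line 3 remove [jtu] add [rcpsj,mwjt,vdd] -> 8 lines: gyw rukza ayqla rcpsj mwjt vdd yywnx kfap
Hunk 6: at line 1 remove [ayqla,rcpsj,mwjt] add [mlj,fbxb,djvh] -> 8 lines: gyw rukza mlj fbxb djvh vdd yywnx kfap
Hunk 7: at line 2 remove [fbxb,djvh,vdd] add [akfch] -> 6 lines: gyw rukza mlj akfch yywnx kfap
Final line 1: gyw

Answer: gyw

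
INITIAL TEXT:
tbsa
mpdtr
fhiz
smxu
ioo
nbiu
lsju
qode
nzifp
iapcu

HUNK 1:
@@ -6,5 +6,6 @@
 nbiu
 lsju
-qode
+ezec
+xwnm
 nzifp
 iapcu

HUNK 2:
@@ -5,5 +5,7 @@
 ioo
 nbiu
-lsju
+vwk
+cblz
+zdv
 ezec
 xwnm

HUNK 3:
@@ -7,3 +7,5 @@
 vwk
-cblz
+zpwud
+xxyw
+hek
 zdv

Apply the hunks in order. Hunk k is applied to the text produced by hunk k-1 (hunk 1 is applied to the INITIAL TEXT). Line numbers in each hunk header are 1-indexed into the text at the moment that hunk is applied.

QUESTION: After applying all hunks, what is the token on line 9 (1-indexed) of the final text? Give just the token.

Answer: xxyw

Derivation:
Hunk 1: at line 6 remove [qode] add [ezec,xwnm] -> 11 lines: tbsa mpdtr fhiz smxu ioo nbiu lsju ezec xwnm nzifp iapcu
Hunk 2: at line 5 remove [lsju] add [vwk,cblz,zdv] -> 13 lines: tbsa mpdtr fhiz smxu ioo nbiu vwk cblz zdv ezec xwnm nzifp iapcu
Hunk 3: at line 7 remove [cblz] add [zpwud,xxyw,hek] -> 15 lines: tbsa mpdtr fhiz smxu ioo nbiu vwk zpwud xxyw hek zdv ezec xwnm nzifp iapcu
Final line 9: xxyw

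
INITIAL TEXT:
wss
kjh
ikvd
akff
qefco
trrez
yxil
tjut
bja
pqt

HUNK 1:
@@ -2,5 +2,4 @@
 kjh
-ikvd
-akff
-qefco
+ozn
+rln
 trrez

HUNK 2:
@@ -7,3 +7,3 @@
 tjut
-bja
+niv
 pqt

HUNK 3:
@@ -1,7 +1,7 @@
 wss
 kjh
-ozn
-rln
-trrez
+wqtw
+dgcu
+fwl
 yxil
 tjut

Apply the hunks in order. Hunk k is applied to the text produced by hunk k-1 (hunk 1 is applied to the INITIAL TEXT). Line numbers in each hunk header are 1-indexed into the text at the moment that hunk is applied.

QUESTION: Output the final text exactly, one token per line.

Answer: wss
kjh
wqtw
dgcu
fwl
yxil
tjut
niv
pqt

Derivation:
Hunk 1: at line 2 remove [ikvd,akff,qefco] add [ozn,rln] -> 9 lines: wss kjh ozn rln trrez yxil tjut bja pqt
Hunk 2: at line 7 remove [bja] add [niv] -> 9 lines: wss kjh ozn rln trrez yxil tjut niv pqt
Hunk 3: at line 1 remove [ozn,rln,trrez] add [wqtw,dgcu,fwl] -> 9 lines: wss kjh wqtw dgcu fwl yxil tjut niv pqt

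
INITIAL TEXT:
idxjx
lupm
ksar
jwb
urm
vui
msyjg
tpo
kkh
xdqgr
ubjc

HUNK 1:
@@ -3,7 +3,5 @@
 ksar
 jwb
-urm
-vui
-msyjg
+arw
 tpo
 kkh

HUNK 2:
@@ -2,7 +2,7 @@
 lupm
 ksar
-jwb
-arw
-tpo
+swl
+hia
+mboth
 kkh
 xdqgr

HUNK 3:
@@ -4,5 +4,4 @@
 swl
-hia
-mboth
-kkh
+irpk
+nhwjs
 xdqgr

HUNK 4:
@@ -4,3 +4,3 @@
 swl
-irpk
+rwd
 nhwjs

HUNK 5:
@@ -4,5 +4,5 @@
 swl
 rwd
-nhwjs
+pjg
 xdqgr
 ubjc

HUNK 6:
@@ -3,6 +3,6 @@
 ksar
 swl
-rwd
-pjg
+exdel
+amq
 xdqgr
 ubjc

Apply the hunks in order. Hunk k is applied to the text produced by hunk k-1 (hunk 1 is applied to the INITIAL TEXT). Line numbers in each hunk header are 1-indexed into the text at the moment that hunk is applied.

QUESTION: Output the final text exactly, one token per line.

Hunk 1: at line 3 remove [urm,vui,msyjg] add [arw] -> 9 lines: idxjx lupm ksar jwb arw tpo kkh xdqgr ubjc
Hunk 2: at line 2 remove [jwb,arw,tpo] add [swl,hia,mboth] -> 9 lines: idxjx lupm ksar swl hia mboth kkh xdqgr ubjc
Hunk 3: at line 4 remove [hia,mboth,kkh] add [irpk,nhwjs] -> 8 lines: idxjx lupm ksar swl irpk nhwjs xdqgr ubjc
Hunk 4: at line 4 remove [irpk] add [rwd] -> 8 lines: idxjx lupm ksar swl rwd nhwjs xdqgr ubjc
Hunk 5: at line 4 remove [nhwjs] add [pjg] -> 8 lines: idxjx lupm ksar swl rwd pjg xdqgr ubjc
Hunk 6: at line 3 remove [rwd,pjg] add [exdel,amq] -> 8 lines: idxjx lupm ksar swl exdel amq xdqgr ubjc

Answer: idxjx
lupm
ksar
swl
exdel
amq
xdqgr
ubjc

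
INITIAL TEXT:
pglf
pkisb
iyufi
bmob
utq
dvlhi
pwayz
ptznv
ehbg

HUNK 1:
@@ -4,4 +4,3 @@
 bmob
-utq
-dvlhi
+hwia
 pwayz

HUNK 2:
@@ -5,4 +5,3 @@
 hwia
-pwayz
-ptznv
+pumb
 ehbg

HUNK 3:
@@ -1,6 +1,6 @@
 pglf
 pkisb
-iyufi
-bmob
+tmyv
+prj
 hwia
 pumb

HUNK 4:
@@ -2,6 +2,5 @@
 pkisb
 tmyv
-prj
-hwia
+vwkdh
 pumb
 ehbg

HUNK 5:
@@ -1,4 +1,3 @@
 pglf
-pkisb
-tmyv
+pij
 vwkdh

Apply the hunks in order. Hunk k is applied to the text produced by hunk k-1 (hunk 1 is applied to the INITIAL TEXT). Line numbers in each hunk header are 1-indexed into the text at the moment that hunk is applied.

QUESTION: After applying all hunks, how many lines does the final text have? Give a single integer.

Hunk 1: at line 4 remove [utq,dvlhi] add [hwia] -> 8 lines: pglf pkisb iyufi bmob hwia pwayz ptznv ehbg
Hunk 2: at line 5 remove [pwayz,ptznv] add [pumb] -> 7 lines: pglf pkisb iyufi bmob hwia pumb ehbg
Hunk 3: at line 1 remove [iyufi,bmob] add [tmyv,prj] -> 7 lines: pglf pkisb tmyv prj hwia pumb ehbg
Hunk 4: at line 2 remove [prj,hwia] add [vwkdh] -> 6 lines: pglf pkisb tmyv vwkdh pumb ehbg
Hunk 5: at line 1 remove [pkisb,tmyv] add [pij] -> 5 lines: pglf pij vwkdh pumb ehbg
Final line count: 5

Answer: 5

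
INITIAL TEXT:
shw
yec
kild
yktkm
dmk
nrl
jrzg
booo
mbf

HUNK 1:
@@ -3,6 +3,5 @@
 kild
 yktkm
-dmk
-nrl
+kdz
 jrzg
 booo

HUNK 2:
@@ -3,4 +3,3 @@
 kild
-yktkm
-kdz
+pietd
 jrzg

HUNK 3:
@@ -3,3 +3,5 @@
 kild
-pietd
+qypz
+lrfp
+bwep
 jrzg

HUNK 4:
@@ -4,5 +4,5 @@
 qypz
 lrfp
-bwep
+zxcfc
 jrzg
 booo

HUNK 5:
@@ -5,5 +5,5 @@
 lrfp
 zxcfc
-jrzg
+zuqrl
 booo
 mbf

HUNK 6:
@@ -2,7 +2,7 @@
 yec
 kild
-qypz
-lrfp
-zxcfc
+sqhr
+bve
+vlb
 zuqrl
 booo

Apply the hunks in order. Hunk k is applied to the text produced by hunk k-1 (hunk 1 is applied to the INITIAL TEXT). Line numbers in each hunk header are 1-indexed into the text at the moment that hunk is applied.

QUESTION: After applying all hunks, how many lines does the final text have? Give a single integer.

Answer: 9

Derivation:
Hunk 1: at line 3 remove [dmk,nrl] add [kdz] -> 8 lines: shw yec kild yktkm kdz jrzg booo mbf
Hunk 2: at line 3 remove [yktkm,kdz] add [pietd] -> 7 lines: shw yec kild pietd jrzg booo mbf
Hunk 3: at line 3 remove [pietd] add [qypz,lrfp,bwep] -> 9 lines: shw yec kild qypz lrfp bwep jrzg booo mbf
Hunk 4: at line 4 remove [bwep] add [zxcfc] -> 9 lines: shw yec kild qypz lrfp zxcfc jrzg booo mbf
Hunk 5: at line 5 remove [jrzg] add [zuqrl] -> 9 lines: shw yec kild qypz lrfp zxcfc zuqrl booo mbf
Hunk 6: at line 2 remove [qypz,lrfp,zxcfc] add [sqhr,bve,vlb] -> 9 lines: shw yec kild sqhr bve vlb zuqrl booo mbf
Final line count: 9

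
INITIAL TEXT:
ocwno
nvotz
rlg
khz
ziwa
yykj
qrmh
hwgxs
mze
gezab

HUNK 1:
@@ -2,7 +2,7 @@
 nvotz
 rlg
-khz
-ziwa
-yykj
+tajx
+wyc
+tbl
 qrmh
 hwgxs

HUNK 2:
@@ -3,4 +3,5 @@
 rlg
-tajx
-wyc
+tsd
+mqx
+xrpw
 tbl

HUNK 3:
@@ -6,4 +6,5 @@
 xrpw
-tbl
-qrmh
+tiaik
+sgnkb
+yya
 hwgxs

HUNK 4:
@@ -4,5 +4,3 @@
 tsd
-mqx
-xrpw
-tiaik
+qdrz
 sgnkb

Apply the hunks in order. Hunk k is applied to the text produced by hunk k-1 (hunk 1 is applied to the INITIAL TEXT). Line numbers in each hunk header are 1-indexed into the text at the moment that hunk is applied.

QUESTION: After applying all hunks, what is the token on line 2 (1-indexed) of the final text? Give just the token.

Hunk 1: at line 2 remove [khz,ziwa,yykj] add [tajx,wyc,tbl] -> 10 lines: ocwno nvotz rlg tajx wyc tbl qrmh hwgxs mze gezab
Hunk 2: at line 3 remove [tajx,wyc] add [tsd,mqx,xrpw] -> 11 lines: ocwno nvotz rlg tsd mqx xrpw tbl qrmh hwgxs mze gezab
Hunk 3: at line 6 remove [tbl,qrmh] add [tiaik,sgnkb,yya] -> 12 lines: ocwno nvotz rlg tsd mqx xrpw tiaik sgnkb yya hwgxs mze gezab
Hunk 4: at line 4 remove [mqx,xrpw,tiaik] add [qdrz] -> 10 lines: ocwno nvotz rlg tsd qdrz sgnkb yya hwgxs mze gezab
Final line 2: nvotz

Answer: nvotz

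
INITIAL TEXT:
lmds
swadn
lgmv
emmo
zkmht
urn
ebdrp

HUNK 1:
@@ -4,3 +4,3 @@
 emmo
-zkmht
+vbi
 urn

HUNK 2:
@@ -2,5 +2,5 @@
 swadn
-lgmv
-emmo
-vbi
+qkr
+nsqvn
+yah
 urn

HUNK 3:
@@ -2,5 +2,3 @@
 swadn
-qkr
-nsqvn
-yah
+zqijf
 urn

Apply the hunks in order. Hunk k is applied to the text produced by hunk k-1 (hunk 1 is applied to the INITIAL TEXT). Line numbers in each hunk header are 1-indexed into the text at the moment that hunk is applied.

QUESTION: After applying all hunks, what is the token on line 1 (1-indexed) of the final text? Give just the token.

Hunk 1: at line 4 remove [zkmht] add [vbi] -> 7 lines: lmds swadn lgmv emmo vbi urn ebdrp
Hunk 2: at line 2 remove [lgmv,emmo,vbi] add [qkr,nsqvn,yah] -> 7 lines: lmds swadn qkr nsqvn yah urn ebdrp
Hunk 3: at line 2 remove [qkr,nsqvn,yah] add [zqijf] -> 5 lines: lmds swadn zqijf urn ebdrp
Final line 1: lmds

Answer: lmds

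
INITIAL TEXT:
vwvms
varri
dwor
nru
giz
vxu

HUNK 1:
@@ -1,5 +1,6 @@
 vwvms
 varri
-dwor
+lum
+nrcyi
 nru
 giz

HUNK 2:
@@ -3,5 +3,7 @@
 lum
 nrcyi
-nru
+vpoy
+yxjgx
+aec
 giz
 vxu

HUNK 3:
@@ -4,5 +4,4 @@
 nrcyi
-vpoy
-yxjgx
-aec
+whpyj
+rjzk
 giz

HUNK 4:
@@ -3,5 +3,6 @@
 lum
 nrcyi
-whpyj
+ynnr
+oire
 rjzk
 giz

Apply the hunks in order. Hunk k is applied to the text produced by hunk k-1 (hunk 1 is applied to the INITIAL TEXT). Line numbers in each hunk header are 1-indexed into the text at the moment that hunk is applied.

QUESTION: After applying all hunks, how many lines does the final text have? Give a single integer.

Answer: 9

Derivation:
Hunk 1: at line 1 remove [dwor] add [lum,nrcyi] -> 7 lines: vwvms varri lum nrcyi nru giz vxu
Hunk 2: at line 3 remove [nru] add [vpoy,yxjgx,aec] -> 9 lines: vwvms varri lum nrcyi vpoy yxjgx aec giz vxu
Hunk 3: at line 4 remove [vpoy,yxjgx,aec] add [whpyj,rjzk] -> 8 lines: vwvms varri lum nrcyi whpyj rjzk giz vxu
Hunk 4: at line 3 remove [whpyj] add [ynnr,oire] -> 9 lines: vwvms varri lum nrcyi ynnr oire rjzk giz vxu
Final line count: 9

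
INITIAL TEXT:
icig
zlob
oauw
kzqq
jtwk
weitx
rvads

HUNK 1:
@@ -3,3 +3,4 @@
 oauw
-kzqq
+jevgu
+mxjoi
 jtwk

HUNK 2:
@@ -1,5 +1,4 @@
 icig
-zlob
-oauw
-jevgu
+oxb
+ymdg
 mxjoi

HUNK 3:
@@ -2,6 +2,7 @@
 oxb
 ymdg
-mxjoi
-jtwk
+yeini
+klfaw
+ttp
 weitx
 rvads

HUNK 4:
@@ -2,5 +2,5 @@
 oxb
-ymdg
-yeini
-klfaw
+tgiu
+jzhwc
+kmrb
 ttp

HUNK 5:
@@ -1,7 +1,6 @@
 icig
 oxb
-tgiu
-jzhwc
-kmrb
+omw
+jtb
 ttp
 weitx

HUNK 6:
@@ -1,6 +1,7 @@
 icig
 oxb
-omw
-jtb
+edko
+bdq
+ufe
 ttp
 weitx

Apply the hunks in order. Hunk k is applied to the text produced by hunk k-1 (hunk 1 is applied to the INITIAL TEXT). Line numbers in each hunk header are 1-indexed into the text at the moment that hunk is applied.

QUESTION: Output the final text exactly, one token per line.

Answer: icig
oxb
edko
bdq
ufe
ttp
weitx
rvads

Derivation:
Hunk 1: at line 3 remove [kzqq] add [jevgu,mxjoi] -> 8 lines: icig zlob oauw jevgu mxjoi jtwk weitx rvads
Hunk 2: at line 1 remove [zlob,oauw,jevgu] add [oxb,ymdg] -> 7 lines: icig oxb ymdg mxjoi jtwk weitx rvads
Hunk 3: at line 2 remove [mxjoi,jtwk] add [yeini,klfaw,ttp] -> 8 lines: icig oxb ymdg yeini klfaw ttp weitx rvads
Hunk 4: at line 2 remove [ymdg,yeini,klfaw] add [tgiu,jzhwc,kmrb] -> 8 lines: icig oxb tgiu jzhwc kmrb ttp weitx rvads
Hunk 5: at line 1 remove [tgiu,jzhwc,kmrb] add [omw,jtb] -> 7 lines: icig oxb omw jtb ttp weitx rvads
Hunk 6: at line 1 remove [omw,jtb] add [edko,bdq,ufe] -> 8 lines: icig oxb edko bdq ufe ttp weitx rvads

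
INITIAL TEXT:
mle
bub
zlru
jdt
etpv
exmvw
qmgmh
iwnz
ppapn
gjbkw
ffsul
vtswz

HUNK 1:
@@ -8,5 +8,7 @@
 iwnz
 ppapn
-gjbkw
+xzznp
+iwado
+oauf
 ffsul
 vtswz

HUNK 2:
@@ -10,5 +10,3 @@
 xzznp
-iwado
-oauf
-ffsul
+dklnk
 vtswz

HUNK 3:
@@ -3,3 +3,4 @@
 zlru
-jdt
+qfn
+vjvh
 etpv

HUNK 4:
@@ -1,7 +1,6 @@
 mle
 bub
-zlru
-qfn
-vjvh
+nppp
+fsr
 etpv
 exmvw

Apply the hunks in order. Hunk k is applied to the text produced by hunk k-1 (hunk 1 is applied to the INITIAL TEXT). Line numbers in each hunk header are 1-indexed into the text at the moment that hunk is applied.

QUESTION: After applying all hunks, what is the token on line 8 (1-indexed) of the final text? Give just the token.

Hunk 1: at line 8 remove [gjbkw] add [xzznp,iwado,oauf] -> 14 lines: mle bub zlru jdt etpv exmvw qmgmh iwnz ppapn xzznp iwado oauf ffsul vtswz
Hunk 2: at line 10 remove [iwado,oauf,ffsul] add [dklnk] -> 12 lines: mle bub zlru jdt etpv exmvw qmgmh iwnz ppapn xzznp dklnk vtswz
Hunk 3: at line 3 remove [jdt] add [qfn,vjvh] -> 13 lines: mle bub zlru qfn vjvh etpv exmvw qmgmh iwnz ppapn xzznp dklnk vtswz
Hunk 4: at line 1 remove [zlru,qfn,vjvh] add [nppp,fsr] -> 12 lines: mle bub nppp fsr etpv exmvw qmgmh iwnz ppapn xzznp dklnk vtswz
Final line 8: iwnz

Answer: iwnz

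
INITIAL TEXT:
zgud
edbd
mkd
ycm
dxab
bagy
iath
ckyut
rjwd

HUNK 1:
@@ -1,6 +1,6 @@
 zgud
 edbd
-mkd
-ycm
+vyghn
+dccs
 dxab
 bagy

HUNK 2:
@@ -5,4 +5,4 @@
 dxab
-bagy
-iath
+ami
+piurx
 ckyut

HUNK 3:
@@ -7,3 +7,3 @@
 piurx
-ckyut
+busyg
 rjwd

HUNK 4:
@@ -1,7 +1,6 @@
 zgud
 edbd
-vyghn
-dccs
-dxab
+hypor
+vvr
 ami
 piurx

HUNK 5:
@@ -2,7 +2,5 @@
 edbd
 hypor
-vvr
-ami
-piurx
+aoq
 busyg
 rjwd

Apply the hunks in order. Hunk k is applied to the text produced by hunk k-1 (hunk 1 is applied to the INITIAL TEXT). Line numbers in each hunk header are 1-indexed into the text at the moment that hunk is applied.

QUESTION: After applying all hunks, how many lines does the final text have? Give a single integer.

Answer: 6

Derivation:
Hunk 1: at line 1 remove [mkd,ycm] add [vyghn,dccs] -> 9 lines: zgud edbd vyghn dccs dxab bagy iath ckyut rjwd
Hunk 2: at line 5 remove [bagy,iath] add [ami,piurx] -> 9 lines: zgud edbd vyghn dccs dxab ami piurx ckyut rjwd
Hunk 3: at line 7 remove [ckyut] add [busyg] -> 9 lines: zgud edbd vyghn dccs dxab ami piurx busyg rjwd
Hunk 4: at line 1 remove [vyghn,dccs,dxab] add [hypor,vvr] -> 8 lines: zgud edbd hypor vvr ami piurx busyg rjwd
Hunk 5: at line 2 remove [vvr,ami,piurx] add [aoq] -> 6 lines: zgud edbd hypor aoq busyg rjwd
Final line count: 6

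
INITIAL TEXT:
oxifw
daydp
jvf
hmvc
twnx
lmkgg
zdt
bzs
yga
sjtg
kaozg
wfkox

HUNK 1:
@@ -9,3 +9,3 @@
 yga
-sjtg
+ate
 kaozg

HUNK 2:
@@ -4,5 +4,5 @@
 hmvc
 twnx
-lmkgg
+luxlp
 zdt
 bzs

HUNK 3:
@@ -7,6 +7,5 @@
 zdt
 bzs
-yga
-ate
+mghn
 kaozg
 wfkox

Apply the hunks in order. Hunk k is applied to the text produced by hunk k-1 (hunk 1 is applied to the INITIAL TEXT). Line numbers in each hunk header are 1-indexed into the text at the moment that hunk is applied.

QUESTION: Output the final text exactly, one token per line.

Answer: oxifw
daydp
jvf
hmvc
twnx
luxlp
zdt
bzs
mghn
kaozg
wfkox

Derivation:
Hunk 1: at line 9 remove [sjtg] add [ate] -> 12 lines: oxifw daydp jvf hmvc twnx lmkgg zdt bzs yga ate kaozg wfkox
Hunk 2: at line 4 remove [lmkgg] add [luxlp] -> 12 lines: oxifw daydp jvf hmvc twnx luxlp zdt bzs yga ate kaozg wfkox
Hunk 3: at line 7 remove [yga,ate] add [mghn] -> 11 lines: oxifw daydp jvf hmvc twnx luxlp zdt bzs mghn kaozg wfkox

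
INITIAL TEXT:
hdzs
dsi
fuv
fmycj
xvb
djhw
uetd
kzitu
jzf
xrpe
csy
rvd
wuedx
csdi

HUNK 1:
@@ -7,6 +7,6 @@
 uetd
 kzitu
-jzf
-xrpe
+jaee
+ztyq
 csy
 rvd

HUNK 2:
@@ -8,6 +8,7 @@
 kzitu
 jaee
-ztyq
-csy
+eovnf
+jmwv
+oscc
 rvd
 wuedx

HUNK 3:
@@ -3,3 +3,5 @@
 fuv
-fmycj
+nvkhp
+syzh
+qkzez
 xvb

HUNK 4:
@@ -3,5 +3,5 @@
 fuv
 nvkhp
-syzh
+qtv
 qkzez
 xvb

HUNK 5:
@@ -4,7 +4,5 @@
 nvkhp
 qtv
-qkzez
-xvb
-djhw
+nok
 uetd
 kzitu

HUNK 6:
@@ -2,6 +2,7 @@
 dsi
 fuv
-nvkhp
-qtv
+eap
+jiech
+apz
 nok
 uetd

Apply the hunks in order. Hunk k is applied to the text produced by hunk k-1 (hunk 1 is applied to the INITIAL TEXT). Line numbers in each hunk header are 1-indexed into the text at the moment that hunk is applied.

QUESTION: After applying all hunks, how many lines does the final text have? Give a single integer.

Answer: 16

Derivation:
Hunk 1: at line 7 remove [jzf,xrpe] add [jaee,ztyq] -> 14 lines: hdzs dsi fuv fmycj xvb djhw uetd kzitu jaee ztyq csy rvd wuedx csdi
Hunk 2: at line 8 remove [ztyq,csy] add [eovnf,jmwv,oscc] -> 15 lines: hdzs dsi fuv fmycj xvb djhw uetd kzitu jaee eovnf jmwv oscc rvd wuedx csdi
Hunk 3: at line 3 remove [fmycj] add [nvkhp,syzh,qkzez] -> 17 lines: hdzs dsi fuv nvkhp syzh qkzez xvb djhw uetd kzitu jaee eovnf jmwv oscc rvd wuedx csdi
Hunk 4: at line 3 remove [syzh] add [qtv] -> 17 lines: hdzs dsi fuv nvkhp qtv qkzez xvb djhw uetd kzitu jaee eovnf jmwv oscc rvd wuedx csdi
Hunk 5: at line 4 remove [qkzez,xvb,djhw] add [nok] -> 15 lines: hdzs dsi fuv nvkhp qtv nok uetd kzitu jaee eovnf jmwv oscc rvd wuedx csdi
Hunk 6: at line 2 remove [nvkhp,qtv] add [eap,jiech,apz] -> 16 lines: hdzs dsi fuv eap jiech apz nok uetd kzitu jaee eovnf jmwv oscc rvd wuedx csdi
Final line count: 16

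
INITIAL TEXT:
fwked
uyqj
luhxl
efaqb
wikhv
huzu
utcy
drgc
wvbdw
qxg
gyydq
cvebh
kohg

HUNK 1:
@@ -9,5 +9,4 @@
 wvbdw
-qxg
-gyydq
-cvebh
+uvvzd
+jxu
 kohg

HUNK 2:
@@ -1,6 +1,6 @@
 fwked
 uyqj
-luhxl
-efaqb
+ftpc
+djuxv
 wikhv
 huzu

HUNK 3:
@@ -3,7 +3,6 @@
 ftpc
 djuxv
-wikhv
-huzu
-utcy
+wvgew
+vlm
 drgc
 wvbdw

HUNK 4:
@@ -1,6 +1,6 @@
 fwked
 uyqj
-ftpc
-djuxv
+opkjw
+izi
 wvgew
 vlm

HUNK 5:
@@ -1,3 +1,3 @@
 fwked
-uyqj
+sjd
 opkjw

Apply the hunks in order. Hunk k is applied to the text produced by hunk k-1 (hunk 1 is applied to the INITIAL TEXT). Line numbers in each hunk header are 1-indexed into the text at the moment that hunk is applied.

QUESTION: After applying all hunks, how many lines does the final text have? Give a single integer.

Answer: 11

Derivation:
Hunk 1: at line 9 remove [qxg,gyydq,cvebh] add [uvvzd,jxu] -> 12 lines: fwked uyqj luhxl efaqb wikhv huzu utcy drgc wvbdw uvvzd jxu kohg
Hunk 2: at line 1 remove [luhxl,efaqb] add [ftpc,djuxv] -> 12 lines: fwked uyqj ftpc djuxv wikhv huzu utcy drgc wvbdw uvvzd jxu kohg
Hunk 3: at line 3 remove [wikhv,huzu,utcy] add [wvgew,vlm] -> 11 lines: fwked uyqj ftpc djuxv wvgew vlm drgc wvbdw uvvzd jxu kohg
Hunk 4: at line 1 remove [ftpc,djuxv] add [opkjw,izi] -> 11 lines: fwked uyqj opkjw izi wvgew vlm drgc wvbdw uvvzd jxu kohg
Hunk 5: at line 1 remove [uyqj] add [sjd] -> 11 lines: fwked sjd opkjw izi wvgew vlm drgc wvbdw uvvzd jxu kohg
Final line count: 11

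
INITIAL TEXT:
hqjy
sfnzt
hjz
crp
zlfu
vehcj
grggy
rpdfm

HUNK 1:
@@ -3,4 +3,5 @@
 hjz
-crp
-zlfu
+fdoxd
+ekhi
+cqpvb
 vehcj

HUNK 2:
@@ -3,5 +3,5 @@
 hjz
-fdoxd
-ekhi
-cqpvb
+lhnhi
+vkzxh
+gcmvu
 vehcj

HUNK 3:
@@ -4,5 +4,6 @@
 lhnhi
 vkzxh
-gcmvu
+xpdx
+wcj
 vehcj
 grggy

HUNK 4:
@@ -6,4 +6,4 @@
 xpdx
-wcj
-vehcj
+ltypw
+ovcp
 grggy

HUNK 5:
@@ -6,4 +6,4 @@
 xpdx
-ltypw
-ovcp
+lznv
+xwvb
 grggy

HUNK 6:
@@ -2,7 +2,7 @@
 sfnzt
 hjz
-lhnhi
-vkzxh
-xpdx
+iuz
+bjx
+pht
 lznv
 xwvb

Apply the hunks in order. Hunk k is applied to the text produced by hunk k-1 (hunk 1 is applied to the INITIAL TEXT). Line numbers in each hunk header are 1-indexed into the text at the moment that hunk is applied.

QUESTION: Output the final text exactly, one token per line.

Answer: hqjy
sfnzt
hjz
iuz
bjx
pht
lznv
xwvb
grggy
rpdfm

Derivation:
Hunk 1: at line 3 remove [crp,zlfu] add [fdoxd,ekhi,cqpvb] -> 9 lines: hqjy sfnzt hjz fdoxd ekhi cqpvb vehcj grggy rpdfm
Hunk 2: at line 3 remove [fdoxd,ekhi,cqpvb] add [lhnhi,vkzxh,gcmvu] -> 9 lines: hqjy sfnzt hjz lhnhi vkzxh gcmvu vehcj grggy rpdfm
Hunk 3: at line 4 remove [gcmvu] add [xpdx,wcj] -> 10 lines: hqjy sfnzt hjz lhnhi vkzxh xpdx wcj vehcj grggy rpdfm
Hunk 4: at line 6 remove [wcj,vehcj] add [ltypw,ovcp] -> 10 lines: hqjy sfnzt hjz lhnhi vkzxh xpdx ltypw ovcp grggy rpdfm
Hunk 5: at line 6 remove [ltypw,ovcp] add [lznv,xwvb] -> 10 lines: hqjy sfnzt hjz lhnhi vkzxh xpdx lznv xwvb grggy rpdfm
Hunk 6: at line 2 remove [lhnhi,vkzxh,xpdx] add [iuz,bjx,pht] -> 10 lines: hqjy sfnzt hjz iuz bjx pht lznv xwvb grggy rpdfm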